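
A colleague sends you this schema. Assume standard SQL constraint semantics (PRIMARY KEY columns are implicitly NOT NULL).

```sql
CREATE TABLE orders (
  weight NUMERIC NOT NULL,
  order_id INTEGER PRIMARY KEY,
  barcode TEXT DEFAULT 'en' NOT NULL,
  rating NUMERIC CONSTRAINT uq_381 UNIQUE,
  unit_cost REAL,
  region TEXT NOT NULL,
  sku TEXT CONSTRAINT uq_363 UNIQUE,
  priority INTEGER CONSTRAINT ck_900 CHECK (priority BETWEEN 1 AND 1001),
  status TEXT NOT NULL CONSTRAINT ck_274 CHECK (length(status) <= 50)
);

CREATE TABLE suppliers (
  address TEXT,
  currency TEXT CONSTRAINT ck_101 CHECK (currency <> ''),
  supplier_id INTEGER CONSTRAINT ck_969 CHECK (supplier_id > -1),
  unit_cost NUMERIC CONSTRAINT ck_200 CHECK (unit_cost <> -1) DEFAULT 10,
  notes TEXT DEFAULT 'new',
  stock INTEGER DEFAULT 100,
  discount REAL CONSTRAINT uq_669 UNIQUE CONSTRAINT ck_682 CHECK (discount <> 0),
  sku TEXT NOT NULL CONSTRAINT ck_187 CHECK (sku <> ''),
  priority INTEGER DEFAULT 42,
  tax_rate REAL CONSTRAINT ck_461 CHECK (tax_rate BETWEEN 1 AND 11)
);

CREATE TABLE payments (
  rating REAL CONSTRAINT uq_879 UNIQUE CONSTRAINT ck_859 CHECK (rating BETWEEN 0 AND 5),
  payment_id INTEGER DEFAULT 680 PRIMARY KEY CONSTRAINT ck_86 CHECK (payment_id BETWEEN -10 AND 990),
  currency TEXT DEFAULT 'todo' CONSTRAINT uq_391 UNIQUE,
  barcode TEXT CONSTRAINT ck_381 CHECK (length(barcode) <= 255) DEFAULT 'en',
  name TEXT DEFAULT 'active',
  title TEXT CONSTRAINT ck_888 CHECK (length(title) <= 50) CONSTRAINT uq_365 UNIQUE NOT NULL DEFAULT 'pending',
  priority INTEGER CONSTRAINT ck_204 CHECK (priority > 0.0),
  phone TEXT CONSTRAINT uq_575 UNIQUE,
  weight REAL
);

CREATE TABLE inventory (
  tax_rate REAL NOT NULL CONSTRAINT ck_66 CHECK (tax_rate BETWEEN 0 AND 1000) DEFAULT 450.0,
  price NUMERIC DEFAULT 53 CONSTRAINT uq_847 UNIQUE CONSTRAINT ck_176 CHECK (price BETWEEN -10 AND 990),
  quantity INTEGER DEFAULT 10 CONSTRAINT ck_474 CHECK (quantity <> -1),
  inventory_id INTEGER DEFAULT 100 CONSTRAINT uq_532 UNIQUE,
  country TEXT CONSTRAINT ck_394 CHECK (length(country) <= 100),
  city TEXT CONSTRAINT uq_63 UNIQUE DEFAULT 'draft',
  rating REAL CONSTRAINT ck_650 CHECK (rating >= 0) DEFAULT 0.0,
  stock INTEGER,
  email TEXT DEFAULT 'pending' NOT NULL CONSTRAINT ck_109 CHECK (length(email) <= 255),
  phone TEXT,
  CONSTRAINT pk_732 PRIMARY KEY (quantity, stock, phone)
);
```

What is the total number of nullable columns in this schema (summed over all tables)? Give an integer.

25

orders: 4 nullable (rating, unit_cost, sku, priority — PK (order_id) and explicit NOT NULL columns excluded).
suppliers: 9 nullable (address, currency, supplier_id, unit_cost, notes, stock, discount, priority, tax_rate — PK none and explicit NOT NULL columns excluded).
payments: 7 nullable (rating, currency, barcode, name, priority, phone, weight — PK (payment_id) and explicit NOT NULL columns excluded).
inventory: 5 nullable (price, inventory_id, country, city, rating — PK (quantity, stock, phone) and explicit NOT NULL columns excluded).
Total: 4 + 9 + 7 + 5 = 25.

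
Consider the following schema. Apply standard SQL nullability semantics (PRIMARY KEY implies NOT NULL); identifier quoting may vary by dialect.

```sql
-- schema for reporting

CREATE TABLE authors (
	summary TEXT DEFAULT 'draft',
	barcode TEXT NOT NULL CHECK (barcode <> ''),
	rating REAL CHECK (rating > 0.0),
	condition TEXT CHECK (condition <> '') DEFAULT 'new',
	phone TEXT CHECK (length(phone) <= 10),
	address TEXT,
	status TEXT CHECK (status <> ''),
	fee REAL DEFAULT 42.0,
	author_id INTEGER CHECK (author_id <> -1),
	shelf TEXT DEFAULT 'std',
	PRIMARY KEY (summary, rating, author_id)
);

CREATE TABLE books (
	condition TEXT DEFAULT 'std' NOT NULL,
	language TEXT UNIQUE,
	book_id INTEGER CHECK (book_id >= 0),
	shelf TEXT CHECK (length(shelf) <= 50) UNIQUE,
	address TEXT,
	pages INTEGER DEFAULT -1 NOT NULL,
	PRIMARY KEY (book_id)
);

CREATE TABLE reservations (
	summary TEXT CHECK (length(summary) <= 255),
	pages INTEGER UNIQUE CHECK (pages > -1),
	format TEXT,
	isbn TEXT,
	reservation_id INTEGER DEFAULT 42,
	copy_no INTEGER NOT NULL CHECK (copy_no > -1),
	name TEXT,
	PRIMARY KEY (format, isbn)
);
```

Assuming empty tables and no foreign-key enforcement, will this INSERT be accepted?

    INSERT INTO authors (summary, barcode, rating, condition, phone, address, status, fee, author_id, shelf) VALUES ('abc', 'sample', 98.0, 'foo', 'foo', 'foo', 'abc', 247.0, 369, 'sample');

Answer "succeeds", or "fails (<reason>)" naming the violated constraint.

succeeds

NOT NULL columns: author_id is supplied; barcode is supplied; rating is supplied; summary is supplied.
CHECK constraints: 'sample' satisfies (barcode <> ''); 98.0 satisfies (rating > 0.0); 'foo' satisfies (condition <> ''); 'foo' satisfies (length(phone) <= 10); 'abc' satisfies (status <> ''); 369 satisfies (author_id <> -1).
No constraint is violated.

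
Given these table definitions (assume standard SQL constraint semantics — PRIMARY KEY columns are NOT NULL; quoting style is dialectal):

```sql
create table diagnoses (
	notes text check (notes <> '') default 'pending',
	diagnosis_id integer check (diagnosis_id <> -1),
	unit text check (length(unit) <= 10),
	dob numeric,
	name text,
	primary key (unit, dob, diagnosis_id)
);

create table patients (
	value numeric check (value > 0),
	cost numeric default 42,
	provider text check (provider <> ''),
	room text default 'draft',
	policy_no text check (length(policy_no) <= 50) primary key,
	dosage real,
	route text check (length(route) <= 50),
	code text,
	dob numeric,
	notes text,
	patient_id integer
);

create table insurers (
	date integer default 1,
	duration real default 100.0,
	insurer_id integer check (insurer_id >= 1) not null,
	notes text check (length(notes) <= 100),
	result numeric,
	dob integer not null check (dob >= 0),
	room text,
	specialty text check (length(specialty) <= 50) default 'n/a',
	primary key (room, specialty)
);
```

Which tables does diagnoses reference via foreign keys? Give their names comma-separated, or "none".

none

No column in diagnoses has a REFERENCES clause.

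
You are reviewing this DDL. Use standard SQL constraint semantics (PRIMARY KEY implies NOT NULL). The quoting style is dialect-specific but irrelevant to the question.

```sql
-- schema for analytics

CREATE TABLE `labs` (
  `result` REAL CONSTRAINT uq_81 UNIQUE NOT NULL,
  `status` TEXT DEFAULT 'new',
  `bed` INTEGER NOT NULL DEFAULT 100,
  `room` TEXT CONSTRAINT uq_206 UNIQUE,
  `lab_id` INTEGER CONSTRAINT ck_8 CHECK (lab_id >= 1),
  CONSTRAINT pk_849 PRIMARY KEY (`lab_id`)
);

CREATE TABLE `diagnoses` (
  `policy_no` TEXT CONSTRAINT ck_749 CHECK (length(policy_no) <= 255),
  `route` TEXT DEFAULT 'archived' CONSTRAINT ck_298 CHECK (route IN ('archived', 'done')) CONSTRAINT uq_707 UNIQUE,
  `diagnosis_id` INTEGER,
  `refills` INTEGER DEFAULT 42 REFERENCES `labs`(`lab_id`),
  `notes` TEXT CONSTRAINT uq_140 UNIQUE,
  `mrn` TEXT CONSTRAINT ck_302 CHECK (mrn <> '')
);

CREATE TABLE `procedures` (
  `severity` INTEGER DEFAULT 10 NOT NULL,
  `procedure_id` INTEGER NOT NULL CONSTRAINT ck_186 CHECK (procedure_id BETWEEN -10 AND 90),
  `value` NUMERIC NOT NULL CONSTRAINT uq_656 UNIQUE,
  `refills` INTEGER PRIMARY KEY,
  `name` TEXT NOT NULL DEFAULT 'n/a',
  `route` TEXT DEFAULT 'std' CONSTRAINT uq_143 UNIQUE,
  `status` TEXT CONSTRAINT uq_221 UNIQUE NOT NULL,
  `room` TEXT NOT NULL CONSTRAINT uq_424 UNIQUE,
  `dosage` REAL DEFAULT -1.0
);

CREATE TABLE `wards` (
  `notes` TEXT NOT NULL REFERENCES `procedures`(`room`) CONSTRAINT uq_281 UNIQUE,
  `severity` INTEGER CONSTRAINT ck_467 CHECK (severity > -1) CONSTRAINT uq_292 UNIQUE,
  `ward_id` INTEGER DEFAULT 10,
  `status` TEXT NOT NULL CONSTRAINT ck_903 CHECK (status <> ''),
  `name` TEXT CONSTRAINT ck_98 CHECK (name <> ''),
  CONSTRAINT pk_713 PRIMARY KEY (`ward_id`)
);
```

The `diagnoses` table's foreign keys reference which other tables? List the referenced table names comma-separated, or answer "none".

- refills REFERENCES labs(lab_id).

labs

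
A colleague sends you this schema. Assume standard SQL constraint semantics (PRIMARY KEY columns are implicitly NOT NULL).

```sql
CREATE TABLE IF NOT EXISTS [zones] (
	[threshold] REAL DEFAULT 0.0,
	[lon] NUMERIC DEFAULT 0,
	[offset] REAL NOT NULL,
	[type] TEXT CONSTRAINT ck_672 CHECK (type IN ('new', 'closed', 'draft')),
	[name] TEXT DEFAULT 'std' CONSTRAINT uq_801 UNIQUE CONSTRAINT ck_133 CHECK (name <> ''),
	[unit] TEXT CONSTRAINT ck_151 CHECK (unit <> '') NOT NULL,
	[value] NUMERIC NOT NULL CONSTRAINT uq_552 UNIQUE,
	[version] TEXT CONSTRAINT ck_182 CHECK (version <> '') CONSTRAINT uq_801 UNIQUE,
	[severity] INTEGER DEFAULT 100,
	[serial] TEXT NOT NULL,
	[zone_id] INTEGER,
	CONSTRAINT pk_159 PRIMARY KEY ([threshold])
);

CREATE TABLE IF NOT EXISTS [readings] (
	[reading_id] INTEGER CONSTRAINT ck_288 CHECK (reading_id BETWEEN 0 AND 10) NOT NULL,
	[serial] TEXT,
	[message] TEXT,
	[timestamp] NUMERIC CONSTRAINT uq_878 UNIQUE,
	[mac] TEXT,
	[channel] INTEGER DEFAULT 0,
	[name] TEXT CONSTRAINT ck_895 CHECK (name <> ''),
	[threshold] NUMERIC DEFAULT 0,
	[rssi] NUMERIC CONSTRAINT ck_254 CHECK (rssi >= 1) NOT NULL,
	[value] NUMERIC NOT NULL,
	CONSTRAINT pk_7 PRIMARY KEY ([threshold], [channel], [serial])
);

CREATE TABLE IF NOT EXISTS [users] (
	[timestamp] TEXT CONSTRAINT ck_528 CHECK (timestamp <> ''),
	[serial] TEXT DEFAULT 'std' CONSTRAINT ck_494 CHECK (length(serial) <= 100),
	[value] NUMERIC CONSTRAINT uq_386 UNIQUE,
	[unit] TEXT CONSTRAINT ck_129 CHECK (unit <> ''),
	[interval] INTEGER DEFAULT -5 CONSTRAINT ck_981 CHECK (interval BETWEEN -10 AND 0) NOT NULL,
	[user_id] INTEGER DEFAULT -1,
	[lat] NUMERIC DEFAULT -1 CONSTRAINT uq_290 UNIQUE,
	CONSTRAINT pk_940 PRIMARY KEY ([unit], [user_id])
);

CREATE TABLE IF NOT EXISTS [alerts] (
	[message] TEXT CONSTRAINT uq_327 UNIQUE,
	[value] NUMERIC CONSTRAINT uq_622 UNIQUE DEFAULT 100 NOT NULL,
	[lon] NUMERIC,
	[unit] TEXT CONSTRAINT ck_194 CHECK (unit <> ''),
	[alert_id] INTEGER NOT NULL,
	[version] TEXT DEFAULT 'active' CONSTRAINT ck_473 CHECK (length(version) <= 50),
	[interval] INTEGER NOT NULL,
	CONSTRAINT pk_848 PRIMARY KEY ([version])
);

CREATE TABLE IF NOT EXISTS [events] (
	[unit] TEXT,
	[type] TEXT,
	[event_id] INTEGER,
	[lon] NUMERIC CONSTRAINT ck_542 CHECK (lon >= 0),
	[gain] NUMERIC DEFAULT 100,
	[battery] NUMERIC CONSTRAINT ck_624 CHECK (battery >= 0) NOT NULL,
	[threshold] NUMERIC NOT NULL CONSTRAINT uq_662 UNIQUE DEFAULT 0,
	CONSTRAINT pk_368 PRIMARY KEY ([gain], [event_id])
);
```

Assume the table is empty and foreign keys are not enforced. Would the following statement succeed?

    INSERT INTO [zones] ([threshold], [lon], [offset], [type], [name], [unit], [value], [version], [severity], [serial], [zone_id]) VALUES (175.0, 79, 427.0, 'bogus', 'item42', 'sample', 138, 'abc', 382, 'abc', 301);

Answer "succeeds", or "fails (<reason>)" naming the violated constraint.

fails (CHECK on type)

The value 'bogus' for type violates CHECK (type IN ('new', 'closed', 'draft')).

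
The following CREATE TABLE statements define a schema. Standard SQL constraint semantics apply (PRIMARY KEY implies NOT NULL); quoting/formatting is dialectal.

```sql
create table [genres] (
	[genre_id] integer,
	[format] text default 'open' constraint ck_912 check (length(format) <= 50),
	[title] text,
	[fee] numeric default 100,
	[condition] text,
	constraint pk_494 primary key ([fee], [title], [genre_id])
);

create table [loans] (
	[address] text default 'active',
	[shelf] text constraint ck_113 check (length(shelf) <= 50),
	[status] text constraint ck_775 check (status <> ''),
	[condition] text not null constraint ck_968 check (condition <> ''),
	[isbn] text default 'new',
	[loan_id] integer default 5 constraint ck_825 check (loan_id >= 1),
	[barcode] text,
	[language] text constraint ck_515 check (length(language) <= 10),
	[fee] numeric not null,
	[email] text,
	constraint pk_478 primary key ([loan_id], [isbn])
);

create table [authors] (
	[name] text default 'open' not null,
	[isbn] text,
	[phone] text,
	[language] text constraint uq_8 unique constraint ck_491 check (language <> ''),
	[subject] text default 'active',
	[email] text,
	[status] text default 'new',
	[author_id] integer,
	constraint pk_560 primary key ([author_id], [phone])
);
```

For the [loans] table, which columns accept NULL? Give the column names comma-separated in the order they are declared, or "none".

address, shelf, status, barcode, language, email

- address: DEFAULT only fills an omitted column; an explicit NULL is still allowed → nullable.
- shelf: CHECK does not forbid NULL (a CHECK constraint passes when its expression is NULL) → nullable.
- status: CHECK does not forbid NULL (a CHECK constraint passes when its expression is NULL) → nullable.
- condition: declared NOT NULL → not nullable.
- isbn: part of the PRIMARY KEY, which implies NOT NULL → not nullable.
- loan_id: part of the PRIMARY KEY, which implies NOT NULL → not nullable.
- barcode: no NOT NULL constraint applies → nullable.
- language: CHECK does not forbid NULL (a CHECK constraint passes when its expression is NULL) → nullable.
- fee: declared NOT NULL → not nullable.
- email: no NOT NULL constraint applies → nullable.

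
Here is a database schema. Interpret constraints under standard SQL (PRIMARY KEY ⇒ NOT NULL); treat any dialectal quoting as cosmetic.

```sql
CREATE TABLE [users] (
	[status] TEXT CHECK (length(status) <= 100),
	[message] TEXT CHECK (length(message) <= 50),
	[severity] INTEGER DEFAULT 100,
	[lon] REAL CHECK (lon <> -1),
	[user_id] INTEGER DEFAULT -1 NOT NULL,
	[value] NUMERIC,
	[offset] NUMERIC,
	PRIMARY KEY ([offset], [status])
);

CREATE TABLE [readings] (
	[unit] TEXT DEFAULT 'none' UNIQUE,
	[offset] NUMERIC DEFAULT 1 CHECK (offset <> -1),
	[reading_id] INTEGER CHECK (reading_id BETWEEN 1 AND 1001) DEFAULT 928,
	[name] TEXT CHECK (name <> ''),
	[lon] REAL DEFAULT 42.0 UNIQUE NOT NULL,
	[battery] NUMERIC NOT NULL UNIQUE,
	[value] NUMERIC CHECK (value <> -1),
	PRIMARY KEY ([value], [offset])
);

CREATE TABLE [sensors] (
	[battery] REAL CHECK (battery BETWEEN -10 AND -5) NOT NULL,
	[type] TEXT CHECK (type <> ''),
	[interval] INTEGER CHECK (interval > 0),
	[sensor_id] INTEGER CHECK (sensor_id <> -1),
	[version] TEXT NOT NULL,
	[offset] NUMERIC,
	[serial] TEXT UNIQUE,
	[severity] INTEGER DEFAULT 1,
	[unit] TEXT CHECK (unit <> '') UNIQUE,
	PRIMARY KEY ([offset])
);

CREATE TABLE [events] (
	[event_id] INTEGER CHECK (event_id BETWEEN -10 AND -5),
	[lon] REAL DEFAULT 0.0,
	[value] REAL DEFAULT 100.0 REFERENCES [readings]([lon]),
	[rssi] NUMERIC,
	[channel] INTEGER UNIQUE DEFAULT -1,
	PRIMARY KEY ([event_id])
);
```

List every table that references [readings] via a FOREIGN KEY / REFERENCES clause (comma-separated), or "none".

events

- events.value references readings(lon).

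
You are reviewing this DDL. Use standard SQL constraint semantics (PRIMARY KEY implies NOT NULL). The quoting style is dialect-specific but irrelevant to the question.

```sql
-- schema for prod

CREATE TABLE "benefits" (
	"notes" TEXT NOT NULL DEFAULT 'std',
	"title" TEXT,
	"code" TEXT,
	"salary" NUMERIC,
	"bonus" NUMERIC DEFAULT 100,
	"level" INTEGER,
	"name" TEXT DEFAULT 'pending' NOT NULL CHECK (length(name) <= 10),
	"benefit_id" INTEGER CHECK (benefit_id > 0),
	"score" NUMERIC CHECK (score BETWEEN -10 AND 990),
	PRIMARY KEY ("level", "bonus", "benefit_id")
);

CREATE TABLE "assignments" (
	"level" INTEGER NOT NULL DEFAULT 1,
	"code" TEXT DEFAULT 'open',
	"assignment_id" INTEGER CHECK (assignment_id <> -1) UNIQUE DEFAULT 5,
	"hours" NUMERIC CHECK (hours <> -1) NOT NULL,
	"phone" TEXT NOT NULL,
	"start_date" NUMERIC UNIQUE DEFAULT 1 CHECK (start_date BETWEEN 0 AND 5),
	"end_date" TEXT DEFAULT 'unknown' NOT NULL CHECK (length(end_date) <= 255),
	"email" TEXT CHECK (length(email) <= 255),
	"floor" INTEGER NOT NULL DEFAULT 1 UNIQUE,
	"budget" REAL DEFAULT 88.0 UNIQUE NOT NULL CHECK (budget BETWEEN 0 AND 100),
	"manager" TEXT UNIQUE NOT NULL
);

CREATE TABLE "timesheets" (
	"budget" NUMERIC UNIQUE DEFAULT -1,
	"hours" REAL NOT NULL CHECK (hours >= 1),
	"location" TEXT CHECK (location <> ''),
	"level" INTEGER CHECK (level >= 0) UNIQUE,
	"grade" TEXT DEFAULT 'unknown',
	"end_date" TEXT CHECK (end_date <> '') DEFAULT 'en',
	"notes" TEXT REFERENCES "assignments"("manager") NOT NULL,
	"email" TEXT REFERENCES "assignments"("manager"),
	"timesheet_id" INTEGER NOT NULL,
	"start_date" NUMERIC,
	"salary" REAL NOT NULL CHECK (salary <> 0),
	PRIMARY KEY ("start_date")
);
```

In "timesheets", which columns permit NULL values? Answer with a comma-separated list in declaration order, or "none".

- budget: UNIQUE does not imply NOT NULL → nullable.
- hours: declared NOT NULL → not nullable.
- location: CHECK does not forbid NULL (a CHECK constraint passes when its expression is NULL) → nullable.
- level: CHECK does not forbid NULL (a CHECK constraint passes when its expression is NULL) → nullable.
- grade: DEFAULT only fills an omitted column; an explicit NULL is still allowed → nullable.
- end_date: CHECK does not forbid NULL (a CHECK constraint passes when its expression is NULL) → nullable.
- notes: declared NOT NULL → not nullable.
- email: a foreign key column may be NULL unless separately constrained → nullable.
- timesheet_id: declared NOT NULL → not nullable.
- start_date: part of the PRIMARY KEY, which implies NOT NULL → not nullable.
- salary: declared NOT NULL → not nullable.

budget, location, level, grade, end_date, email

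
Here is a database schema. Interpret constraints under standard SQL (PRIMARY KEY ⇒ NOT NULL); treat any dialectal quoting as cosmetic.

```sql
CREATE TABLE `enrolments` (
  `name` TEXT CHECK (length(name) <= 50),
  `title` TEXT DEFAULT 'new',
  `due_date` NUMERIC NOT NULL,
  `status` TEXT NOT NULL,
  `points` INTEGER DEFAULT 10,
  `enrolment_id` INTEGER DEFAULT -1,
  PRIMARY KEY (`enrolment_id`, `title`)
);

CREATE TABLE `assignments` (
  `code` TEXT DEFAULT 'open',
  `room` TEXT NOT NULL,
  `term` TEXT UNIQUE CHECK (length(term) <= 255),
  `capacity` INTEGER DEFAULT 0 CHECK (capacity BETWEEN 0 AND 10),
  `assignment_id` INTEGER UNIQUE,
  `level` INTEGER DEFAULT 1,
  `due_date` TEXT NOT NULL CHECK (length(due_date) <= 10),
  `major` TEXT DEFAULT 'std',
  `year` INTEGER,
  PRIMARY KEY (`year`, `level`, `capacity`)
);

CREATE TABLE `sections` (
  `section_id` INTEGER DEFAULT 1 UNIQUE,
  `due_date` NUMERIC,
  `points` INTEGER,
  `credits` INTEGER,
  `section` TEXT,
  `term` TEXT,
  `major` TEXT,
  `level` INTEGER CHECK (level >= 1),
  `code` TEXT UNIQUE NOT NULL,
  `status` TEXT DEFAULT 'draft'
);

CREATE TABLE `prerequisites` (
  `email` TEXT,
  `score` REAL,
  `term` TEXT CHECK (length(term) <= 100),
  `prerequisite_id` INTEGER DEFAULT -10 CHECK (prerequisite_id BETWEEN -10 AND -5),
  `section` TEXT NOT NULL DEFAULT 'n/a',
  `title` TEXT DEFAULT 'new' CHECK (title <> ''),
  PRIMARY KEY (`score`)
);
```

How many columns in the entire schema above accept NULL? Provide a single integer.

enrolments: 2 nullable (name, points — PK (enrolment_id, title) and explicit NOT NULL columns excluded).
assignments: 4 nullable (code, term, assignment_id, major — PK (year, level, capacity) and explicit NOT NULL columns excluded).
sections: 9 nullable (section_id, due_date, points, credits, section, term, major, level, status — PK none and explicit NOT NULL columns excluded).
prerequisites: 4 nullable (email, term, prerequisite_id, title — PK (score) and explicit NOT NULL columns excluded).
Total: 2 + 4 + 9 + 4 = 19.

19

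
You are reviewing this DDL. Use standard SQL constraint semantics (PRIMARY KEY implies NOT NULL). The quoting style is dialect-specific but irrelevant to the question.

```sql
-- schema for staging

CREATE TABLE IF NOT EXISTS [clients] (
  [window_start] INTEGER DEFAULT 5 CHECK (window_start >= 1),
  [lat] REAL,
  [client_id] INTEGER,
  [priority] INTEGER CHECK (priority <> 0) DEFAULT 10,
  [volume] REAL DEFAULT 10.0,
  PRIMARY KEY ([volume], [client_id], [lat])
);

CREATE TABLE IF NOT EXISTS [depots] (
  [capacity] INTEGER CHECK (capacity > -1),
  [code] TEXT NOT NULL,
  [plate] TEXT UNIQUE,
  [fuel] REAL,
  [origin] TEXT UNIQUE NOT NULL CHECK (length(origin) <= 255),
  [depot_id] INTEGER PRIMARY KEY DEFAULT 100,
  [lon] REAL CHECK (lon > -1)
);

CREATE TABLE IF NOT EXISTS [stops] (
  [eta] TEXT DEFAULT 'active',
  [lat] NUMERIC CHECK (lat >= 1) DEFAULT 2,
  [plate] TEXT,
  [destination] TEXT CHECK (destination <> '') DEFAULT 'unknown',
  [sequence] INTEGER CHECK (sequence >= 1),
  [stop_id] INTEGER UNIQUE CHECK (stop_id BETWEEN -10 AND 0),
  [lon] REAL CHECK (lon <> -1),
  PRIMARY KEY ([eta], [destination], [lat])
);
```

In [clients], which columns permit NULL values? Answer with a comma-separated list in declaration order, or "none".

- window_start: CHECK does not forbid NULL (a CHECK constraint passes when its expression is NULL) → nullable.
- lat: part of the PRIMARY KEY, which implies NOT NULL → not nullable.
- client_id: part of the PRIMARY KEY, which implies NOT NULL → not nullable.
- priority: CHECK does not forbid NULL (a CHECK constraint passes when its expression is NULL) → nullable.
- volume: part of the PRIMARY KEY, which implies NOT NULL → not nullable.

window_start, priority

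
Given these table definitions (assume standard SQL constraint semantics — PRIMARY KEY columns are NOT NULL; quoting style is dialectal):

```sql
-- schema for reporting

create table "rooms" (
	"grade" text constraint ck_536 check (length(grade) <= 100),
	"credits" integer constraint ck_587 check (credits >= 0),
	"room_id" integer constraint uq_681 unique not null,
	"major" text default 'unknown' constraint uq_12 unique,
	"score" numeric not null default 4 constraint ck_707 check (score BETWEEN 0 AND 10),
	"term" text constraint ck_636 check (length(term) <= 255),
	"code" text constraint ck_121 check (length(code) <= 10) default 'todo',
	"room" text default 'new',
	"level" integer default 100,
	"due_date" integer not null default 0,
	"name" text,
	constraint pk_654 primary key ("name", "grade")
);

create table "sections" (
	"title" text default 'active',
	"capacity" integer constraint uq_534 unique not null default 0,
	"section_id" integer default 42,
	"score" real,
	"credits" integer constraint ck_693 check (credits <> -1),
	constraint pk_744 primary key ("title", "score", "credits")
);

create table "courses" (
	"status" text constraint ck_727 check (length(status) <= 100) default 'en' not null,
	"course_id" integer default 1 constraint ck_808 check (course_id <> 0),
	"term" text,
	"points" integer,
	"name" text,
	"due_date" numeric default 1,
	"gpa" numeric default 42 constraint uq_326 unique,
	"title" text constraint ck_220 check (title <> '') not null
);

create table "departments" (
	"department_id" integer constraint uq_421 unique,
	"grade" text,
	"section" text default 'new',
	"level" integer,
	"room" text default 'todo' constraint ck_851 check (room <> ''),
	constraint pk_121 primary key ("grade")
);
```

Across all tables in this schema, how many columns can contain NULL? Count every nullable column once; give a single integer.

rooms: 6 nullable (credits, major, term, code, room, level — PK (name, grade) and explicit NOT NULL columns excluded).
sections: 1 nullable (section_id — PK (title, score, credits) and explicit NOT NULL columns excluded).
courses: 6 nullable (course_id, term, points, name, due_date, gpa — PK none and explicit NOT NULL columns excluded).
departments: 4 nullable (department_id, section, level, room — PK (grade) and explicit NOT NULL columns excluded).
Total: 6 + 1 + 6 + 4 = 17.

17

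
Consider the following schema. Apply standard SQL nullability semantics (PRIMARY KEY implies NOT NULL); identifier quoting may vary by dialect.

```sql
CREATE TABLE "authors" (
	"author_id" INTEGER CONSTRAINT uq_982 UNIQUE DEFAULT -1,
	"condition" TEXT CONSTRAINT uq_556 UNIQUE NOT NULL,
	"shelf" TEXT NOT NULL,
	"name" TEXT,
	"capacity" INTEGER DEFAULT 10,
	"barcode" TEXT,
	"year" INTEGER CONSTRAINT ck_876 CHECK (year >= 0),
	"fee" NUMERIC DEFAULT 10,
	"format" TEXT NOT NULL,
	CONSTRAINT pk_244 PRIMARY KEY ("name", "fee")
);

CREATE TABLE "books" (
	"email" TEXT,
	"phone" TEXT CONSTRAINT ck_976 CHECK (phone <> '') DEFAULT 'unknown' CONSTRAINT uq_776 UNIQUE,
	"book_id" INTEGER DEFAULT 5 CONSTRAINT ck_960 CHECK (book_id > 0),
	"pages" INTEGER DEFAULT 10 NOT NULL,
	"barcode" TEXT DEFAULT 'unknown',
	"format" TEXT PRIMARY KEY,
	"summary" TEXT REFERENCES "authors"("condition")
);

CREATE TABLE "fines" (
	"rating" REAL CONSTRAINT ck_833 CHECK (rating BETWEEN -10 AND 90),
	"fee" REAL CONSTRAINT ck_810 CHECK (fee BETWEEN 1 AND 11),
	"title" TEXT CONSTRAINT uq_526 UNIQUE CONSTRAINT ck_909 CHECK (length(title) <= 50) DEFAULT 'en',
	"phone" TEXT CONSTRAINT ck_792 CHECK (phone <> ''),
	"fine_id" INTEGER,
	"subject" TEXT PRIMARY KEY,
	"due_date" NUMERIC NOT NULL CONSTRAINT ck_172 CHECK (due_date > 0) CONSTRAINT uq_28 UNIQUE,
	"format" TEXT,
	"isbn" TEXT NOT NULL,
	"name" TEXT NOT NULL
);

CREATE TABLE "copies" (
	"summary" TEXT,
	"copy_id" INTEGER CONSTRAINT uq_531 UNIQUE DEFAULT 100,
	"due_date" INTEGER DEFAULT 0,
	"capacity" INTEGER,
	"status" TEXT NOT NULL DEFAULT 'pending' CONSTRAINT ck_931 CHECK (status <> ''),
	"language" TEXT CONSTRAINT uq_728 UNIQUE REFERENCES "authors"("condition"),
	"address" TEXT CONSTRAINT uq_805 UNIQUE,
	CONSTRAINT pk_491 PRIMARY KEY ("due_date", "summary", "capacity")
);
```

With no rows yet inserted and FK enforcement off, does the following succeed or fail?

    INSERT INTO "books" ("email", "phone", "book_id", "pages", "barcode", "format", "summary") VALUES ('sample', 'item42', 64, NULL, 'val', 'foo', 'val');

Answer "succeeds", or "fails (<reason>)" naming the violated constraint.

pages is explicitly set to NULL, but pages is declared NOT NULL.

fails (NOT NULL on pages)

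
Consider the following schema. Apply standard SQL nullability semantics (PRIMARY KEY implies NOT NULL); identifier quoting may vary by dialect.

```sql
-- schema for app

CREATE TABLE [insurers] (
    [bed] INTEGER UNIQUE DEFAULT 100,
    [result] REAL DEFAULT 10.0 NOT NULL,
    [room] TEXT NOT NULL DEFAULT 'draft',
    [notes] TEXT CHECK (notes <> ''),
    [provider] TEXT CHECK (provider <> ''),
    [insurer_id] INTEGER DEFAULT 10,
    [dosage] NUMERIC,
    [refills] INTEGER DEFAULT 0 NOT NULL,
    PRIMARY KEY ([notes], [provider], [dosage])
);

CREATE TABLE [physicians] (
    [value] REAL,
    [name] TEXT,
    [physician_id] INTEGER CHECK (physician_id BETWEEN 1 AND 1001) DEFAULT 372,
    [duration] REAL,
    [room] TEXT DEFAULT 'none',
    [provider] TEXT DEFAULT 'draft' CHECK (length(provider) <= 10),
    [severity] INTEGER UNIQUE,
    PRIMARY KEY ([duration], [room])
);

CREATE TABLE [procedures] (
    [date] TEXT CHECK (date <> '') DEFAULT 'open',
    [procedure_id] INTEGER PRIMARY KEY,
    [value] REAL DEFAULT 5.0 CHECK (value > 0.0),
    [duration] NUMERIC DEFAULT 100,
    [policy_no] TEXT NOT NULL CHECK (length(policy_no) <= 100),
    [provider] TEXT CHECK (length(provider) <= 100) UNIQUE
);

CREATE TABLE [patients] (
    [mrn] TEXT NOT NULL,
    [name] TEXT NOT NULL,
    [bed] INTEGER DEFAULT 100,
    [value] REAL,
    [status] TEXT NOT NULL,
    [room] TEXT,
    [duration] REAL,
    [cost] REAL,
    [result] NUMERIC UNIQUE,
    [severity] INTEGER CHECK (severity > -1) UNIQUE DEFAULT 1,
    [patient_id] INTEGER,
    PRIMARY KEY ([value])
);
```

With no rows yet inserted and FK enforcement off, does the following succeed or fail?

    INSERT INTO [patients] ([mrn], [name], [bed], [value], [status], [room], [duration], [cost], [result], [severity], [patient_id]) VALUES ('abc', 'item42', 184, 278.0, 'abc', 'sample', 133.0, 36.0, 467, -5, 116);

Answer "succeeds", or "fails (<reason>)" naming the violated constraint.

fails (CHECK on severity)

The value -5 for severity violates CHECK (severity > -1).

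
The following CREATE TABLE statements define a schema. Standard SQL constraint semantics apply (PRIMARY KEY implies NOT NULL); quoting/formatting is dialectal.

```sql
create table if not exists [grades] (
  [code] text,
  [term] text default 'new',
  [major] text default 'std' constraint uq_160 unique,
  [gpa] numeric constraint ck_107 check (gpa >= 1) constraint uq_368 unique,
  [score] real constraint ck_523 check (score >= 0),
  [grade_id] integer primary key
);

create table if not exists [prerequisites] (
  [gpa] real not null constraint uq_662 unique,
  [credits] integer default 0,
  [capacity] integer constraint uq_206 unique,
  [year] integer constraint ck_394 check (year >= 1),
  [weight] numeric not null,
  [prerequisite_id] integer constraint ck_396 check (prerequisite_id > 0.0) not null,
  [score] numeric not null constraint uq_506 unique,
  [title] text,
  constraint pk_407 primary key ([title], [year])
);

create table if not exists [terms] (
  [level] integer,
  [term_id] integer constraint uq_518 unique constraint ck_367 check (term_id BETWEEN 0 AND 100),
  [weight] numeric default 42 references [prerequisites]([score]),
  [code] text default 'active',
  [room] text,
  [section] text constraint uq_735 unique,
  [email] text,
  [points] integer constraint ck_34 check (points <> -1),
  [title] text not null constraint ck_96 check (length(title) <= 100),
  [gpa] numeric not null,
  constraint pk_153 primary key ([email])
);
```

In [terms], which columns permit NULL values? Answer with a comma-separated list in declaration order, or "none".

level, term_id, weight, code, room, section, points

- level: no NOT NULL constraint applies → nullable.
- term_id: CHECK does not forbid NULL (a CHECK constraint passes when its expression is NULL) → nullable.
- weight: a foreign key column may be NULL unless separately constrained → nullable.
- code: DEFAULT only fills an omitted column; an explicit NULL is still allowed → nullable.
- room: no NOT NULL constraint applies → nullable.
- section: UNIQUE does not imply NOT NULL → nullable.
- email: part of the PRIMARY KEY, which implies NOT NULL → not nullable.
- points: CHECK does not forbid NULL (a CHECK constraint passes when its expression is NULL) → nullable.
- title: declared NOT NULL → not nullable.
- gpa: declared NOT NULL → not nullable.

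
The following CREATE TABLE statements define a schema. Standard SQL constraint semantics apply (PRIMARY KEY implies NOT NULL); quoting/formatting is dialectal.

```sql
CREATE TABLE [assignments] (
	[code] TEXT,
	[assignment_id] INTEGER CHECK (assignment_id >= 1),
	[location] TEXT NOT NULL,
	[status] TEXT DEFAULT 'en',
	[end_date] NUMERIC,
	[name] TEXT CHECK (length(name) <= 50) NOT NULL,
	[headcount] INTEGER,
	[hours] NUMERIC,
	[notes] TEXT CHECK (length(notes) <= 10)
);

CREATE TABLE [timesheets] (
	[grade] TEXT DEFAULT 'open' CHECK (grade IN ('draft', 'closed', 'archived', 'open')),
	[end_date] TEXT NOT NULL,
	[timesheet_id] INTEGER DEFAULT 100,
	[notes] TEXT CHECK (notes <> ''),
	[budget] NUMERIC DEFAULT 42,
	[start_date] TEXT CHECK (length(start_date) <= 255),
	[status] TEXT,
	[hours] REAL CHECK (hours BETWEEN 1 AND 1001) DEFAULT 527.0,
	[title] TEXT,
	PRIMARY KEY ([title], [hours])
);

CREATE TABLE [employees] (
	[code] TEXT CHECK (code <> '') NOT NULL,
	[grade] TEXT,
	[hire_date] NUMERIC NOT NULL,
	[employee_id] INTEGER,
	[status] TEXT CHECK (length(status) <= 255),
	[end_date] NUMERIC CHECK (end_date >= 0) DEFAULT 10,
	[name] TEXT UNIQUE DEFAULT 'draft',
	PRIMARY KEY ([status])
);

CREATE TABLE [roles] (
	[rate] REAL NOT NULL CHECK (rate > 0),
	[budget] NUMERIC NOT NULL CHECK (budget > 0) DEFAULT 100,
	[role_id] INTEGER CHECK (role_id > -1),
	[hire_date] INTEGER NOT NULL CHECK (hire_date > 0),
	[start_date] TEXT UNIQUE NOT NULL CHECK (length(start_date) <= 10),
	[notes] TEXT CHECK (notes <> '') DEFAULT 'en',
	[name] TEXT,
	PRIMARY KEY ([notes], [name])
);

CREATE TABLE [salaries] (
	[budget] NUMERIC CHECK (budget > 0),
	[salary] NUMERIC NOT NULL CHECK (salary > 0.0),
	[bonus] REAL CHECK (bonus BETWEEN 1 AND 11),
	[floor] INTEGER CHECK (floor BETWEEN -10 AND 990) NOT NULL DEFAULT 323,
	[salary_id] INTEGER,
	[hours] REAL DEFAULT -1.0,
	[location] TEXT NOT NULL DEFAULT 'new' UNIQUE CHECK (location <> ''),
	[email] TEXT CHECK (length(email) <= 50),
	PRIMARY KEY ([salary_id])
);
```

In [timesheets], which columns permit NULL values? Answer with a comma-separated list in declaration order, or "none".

- grade: CHECK does not forbid NULL (a CHECK constraint passes when its expression is NULL) → nullable.
- end_date: declared NOT NULL → not nullable.
- timesheet_id: DEFAULT only fills an omitted column; an explicit NULL is still allowed → nullable.
- notes: CHECK does not forbid NULL (a CHECK constraint passes when its expression is NULL) → nullable.
- budget: DEFAULT only fills an omitted column; an explicit NULL is still allowed → nullable.
- start_date: CHECK does not forbid NULL (a CHECK constraint passes when its expression is NULL) → nullable.
- status: no NOT NULL constraint applies → nullable.
- hours: part of the PRIMARY KEY, which implies NOT NULL → not nullable.
- title: part of the PRIMARY KEY, which implies NOT NULL → not nullable.

grade, timesheet_id, notes, budget, start_date, status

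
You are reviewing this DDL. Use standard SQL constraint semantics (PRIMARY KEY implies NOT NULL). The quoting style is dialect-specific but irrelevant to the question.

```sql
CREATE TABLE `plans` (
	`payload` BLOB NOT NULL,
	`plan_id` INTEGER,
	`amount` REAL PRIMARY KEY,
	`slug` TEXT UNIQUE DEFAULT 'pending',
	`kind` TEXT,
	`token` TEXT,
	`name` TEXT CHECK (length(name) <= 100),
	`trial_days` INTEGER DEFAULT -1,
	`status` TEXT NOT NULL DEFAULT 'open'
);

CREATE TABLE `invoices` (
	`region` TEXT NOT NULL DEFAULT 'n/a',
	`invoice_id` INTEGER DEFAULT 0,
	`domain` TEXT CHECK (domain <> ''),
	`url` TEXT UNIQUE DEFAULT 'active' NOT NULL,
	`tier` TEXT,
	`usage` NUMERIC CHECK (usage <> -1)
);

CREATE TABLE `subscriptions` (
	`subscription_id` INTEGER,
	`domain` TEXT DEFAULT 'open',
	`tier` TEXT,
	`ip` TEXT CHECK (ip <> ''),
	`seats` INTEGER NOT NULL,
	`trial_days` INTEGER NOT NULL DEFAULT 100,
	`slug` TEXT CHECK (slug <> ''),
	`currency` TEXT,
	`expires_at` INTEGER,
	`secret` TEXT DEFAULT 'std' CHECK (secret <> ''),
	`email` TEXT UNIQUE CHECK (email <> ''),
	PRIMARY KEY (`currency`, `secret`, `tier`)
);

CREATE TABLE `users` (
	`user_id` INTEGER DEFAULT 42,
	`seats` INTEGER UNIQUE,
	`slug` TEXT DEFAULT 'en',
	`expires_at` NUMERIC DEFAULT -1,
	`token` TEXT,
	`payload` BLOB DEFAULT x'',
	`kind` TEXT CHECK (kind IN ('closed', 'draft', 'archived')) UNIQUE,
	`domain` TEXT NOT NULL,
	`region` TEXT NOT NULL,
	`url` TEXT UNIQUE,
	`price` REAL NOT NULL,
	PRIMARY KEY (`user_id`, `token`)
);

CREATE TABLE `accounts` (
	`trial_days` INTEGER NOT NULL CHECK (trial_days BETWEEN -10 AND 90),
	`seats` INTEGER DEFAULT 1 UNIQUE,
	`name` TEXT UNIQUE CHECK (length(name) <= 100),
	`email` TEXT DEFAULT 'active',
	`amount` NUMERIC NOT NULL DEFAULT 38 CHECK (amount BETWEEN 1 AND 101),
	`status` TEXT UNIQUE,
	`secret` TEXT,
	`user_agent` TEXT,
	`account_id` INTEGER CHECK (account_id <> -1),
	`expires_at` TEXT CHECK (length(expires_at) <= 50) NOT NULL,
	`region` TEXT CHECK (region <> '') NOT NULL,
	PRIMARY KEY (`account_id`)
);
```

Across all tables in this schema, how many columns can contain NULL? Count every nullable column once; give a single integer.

28

plans: 6 nullable (plan_id, slug, kind, token, name, trial_days — PK (amount) and explicit NOT NULL columns excluded).
invoices: 4 nullable (invoice_id, domain, tier, usage — PK none and explicit NOT NULL columns excluded).
subscriptions: 6 nullable (subscription_id, domain, ip, slug, expires_at, email — PK (currency, secret, tier) and explicit NOT NULL columns excluded).
users: 6 nullable (seats, slug, expires_at, payload, kind, url — PK (user_id, token) and explicit NOT NULL columns excluded).
accounts: 6 nullable (seats, name, email, status, secret, user_agent — PK (account_id) and explicit NOT NULL columns excluded).
Total: 6 + 4 + 6 + 6 + 6 = 28.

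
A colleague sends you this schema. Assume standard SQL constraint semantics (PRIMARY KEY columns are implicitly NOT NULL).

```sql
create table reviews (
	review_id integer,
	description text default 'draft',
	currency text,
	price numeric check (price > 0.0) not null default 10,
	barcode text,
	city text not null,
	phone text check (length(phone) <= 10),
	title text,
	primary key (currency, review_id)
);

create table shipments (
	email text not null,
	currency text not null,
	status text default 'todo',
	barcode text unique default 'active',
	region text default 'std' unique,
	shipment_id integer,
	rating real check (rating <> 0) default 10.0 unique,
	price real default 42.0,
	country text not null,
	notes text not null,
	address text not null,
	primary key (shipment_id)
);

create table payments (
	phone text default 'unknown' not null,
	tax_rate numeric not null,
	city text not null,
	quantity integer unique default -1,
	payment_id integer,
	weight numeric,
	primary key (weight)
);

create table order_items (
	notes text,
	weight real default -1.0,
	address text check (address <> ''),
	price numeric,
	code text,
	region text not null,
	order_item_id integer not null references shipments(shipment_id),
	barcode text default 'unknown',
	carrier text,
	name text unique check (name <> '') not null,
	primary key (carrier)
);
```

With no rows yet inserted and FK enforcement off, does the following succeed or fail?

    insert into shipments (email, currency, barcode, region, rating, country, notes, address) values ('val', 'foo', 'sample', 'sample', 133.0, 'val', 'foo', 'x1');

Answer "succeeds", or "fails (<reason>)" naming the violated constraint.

fails (NOT NULL on shipment_id)

shipment_id is omitted from the column list and has no DEFAULT, so it would receive NULL.
But shipment_id is part of the PRIMARY KEY (implied NOT NULL).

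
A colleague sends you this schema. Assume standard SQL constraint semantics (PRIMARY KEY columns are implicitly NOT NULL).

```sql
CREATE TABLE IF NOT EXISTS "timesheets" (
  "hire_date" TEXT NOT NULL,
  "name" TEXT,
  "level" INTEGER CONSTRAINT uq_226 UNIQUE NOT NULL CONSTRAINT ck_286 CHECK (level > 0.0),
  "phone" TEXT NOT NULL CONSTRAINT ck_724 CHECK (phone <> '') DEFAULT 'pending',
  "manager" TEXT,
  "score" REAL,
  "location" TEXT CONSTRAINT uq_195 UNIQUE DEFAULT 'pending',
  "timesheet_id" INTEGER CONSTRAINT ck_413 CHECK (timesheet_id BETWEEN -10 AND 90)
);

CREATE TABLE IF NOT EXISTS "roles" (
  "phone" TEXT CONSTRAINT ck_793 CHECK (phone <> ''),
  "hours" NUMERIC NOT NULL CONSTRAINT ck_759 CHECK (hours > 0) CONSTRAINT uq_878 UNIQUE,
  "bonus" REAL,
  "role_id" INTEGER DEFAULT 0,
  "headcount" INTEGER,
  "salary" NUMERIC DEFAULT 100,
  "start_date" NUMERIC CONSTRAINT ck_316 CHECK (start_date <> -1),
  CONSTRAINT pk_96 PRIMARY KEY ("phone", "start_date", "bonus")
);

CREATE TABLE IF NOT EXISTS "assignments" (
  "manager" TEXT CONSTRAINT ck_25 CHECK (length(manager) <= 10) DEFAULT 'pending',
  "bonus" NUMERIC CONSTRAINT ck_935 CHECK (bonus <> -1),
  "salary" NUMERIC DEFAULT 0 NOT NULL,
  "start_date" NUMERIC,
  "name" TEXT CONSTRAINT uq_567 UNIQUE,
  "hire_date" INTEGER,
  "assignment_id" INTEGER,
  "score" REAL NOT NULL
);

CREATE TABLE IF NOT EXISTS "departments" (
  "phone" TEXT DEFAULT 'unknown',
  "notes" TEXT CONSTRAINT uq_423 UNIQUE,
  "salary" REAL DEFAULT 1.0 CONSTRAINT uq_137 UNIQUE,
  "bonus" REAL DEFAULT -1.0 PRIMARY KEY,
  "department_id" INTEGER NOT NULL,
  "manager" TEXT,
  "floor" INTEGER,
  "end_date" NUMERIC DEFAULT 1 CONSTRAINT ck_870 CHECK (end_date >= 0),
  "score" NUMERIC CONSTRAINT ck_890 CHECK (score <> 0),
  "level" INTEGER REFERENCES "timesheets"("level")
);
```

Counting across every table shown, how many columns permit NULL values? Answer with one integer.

timesheets: 5 nullable (name, manager, score, location, timesheet_id — PK none and explicit NOT NULL columns excluded).
roles: 3 nullable (role_id, headcount, salary — PK (phone, start_date, bonus) and explicit NOT NULL columns excluded).
assignments: 6 nullable (manager, bonus, start_date, name, hire_date, assignment_id — PK none and explicit NOT NULL columns excluded).
departments: 8 nullable (phone, notes, salary, manager, floor, end_date, score, level — PK (bonus) and explicit NOT NULL columns excluded).
Total: 5 + 3 + 6 + 8 = 22.

22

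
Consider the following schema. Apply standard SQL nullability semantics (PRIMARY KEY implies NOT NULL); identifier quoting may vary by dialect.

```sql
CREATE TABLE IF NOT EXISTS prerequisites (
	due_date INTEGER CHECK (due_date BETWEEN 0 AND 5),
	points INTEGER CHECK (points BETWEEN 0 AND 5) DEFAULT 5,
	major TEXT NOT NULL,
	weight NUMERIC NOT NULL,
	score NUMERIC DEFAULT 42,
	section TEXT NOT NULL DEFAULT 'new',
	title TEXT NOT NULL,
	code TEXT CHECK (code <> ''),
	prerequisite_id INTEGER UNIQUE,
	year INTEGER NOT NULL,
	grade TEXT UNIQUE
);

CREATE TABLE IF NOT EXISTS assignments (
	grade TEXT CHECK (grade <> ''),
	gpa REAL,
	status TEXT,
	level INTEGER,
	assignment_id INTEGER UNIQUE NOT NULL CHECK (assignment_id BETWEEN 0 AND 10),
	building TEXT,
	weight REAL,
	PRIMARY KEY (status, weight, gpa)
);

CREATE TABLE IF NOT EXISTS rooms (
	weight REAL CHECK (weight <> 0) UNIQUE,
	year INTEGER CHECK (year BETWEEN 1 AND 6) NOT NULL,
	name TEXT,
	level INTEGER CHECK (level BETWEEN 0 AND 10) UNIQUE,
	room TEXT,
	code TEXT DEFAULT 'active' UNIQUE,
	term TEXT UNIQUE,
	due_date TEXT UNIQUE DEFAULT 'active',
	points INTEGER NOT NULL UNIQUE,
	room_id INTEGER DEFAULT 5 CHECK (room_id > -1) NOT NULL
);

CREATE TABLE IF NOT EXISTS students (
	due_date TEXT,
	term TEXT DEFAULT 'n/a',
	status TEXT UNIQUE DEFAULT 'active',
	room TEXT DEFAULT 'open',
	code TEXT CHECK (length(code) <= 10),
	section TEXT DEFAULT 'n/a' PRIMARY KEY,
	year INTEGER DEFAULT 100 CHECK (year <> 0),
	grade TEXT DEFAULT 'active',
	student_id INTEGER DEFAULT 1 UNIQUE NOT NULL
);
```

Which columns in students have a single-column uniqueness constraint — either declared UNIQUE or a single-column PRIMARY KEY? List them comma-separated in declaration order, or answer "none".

- due_date: no UNIQUE or single-column PK constraint.
- term: no UNIQUE or single-column PK constraint.
- status: declared UNIQUE → unique.
- room: no UNIQUE or single-column PK constraint.
- code: no UNIQUE or single-column PK constraint.
- section: single-column PRIMARY KEY → unique.
- year: no UNIQUE or single-column PK constraint.
- grade: no UNIQUE or single-column PK constraint.
- student_id: declared UNIQUE → unique.

status, section, student_id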